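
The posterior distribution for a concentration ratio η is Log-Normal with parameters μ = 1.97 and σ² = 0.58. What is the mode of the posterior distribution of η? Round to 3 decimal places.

Mode = exp(μ − σ²) = exp(1.39) = 4.015.
Mean = exp(μ + σ²/2) = exp(2.260) = 9.583.
This is the posterior mode — the MAP estimate.

4.015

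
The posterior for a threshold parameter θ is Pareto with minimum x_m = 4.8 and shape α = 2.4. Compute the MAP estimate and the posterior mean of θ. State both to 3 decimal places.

MAP = 4.800; posterior mean = 8.229

The Pareto density is strictly decreasing on [x_m, ∞), so the mode is x_m = 4.800.
Mean = α·x_m/(α−1) = 2.4·4.8/1.4 = 8.229.
The posterior is right-skewed, so the mean exceeds the mode.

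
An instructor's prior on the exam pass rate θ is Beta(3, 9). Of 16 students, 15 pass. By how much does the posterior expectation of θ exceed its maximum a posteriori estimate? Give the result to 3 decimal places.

-0.011

Posterior: Beta(3+15, 9+1) = Beta(18, 10).
Mode = (18−1)/(18+10−2) = 17/26 = 0.654.
Mean = 18/(18+10) = 18/28 = 0.643.
Difference = 0.643 − 0.654 = -0.011.
Mode > mean: the posterior has a left tail.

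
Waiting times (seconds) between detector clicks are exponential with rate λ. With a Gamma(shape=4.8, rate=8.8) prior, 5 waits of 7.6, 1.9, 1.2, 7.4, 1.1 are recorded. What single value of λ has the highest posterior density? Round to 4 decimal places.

0.3143

Σ times = 19.2. Posterior: Gamma(shape = 4.8+5 = 9.8, rate = 8.8+19.2 = 28.0).
Mode = (α−1)/β = 8.8/28.0 = 0.3143.
Mean = α/β = 9.8/28.0 = 0.3500.
This is the posterior mode — the MAP estimate.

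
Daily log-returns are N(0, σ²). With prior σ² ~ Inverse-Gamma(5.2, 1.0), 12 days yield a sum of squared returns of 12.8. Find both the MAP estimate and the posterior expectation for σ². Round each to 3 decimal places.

MAP: 0.607. Posterior mean: 0.725.

Posterior: Inverse-Gamma(shape = 5.2+12/2 = 11.2, scale = 1.0+12.8/2 = 7.4).
Mode = β/(α+1) = 7.4/12.2 = 0.607.
Mean = β/(α−1) = 7.4/10.2 = 0.725.
The posterior is right-skewed, so the mean exceeds the mode.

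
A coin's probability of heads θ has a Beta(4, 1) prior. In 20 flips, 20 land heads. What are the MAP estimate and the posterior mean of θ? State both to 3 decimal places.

MAP: 1.000. Posterior mean: 0.960.

Posterior: Beta(4+20, 1+0) = Beta(24, 1).
Since β = 1 ≤ 1 and α > 1, the Beta density is monotone increasing on [0,1]; the mode is at 1.
Mean = 24/(24+1) = 0.960.
Mode > mean: the posterior has a left tail.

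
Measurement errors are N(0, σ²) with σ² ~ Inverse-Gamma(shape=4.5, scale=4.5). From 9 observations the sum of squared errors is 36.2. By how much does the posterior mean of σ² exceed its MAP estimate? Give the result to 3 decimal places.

Posterior: Inverse-Gamma(shape = 4.5+9/2 = 9.0, scale = 4.5+36.2/2 = 22.6).
Mode = β/(α+1) = 22.6/10.0 = 2.260.
Mean = β/(α−1) = 22.6/8.0 = 2.825.
Difference = 2.825 − 2.260 = 0.565.

0.565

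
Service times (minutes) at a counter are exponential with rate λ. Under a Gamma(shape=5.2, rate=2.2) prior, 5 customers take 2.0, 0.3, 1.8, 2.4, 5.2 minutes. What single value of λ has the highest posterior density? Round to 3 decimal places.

0.662

Σ times = 11.7. Posterior: Gamma(shape = 5.2+5 = 10.2, rate = 2.2+11.7 = 13.9).
Mode = (α−1)/β = 9.2/13.9 = 0.662.
Mean = α/β = 10.2/13.9 = 0.734.
This is the posterior mode — the MAP estimate.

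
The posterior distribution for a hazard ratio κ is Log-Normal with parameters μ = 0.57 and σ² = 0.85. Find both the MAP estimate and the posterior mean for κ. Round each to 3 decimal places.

Mode = exp(μ − σ²) = exp(-0.28) = 0.756.
Mean = exp(μ + σ²/2) = exp(0.995) = 2.705.
The mean is pulled above the mode by the posterior's right skew.

MAP = 0.756; posterior mean = 2.705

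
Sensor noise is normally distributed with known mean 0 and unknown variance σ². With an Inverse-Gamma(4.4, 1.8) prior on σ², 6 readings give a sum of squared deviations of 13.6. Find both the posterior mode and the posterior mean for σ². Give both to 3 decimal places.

Posterior: Inverse-Gamma(shape = 4.4+6/2 = 7.4, scale = 1.8+13.6/2 = 8.6).
Mode = β/(α+1) = 8.6/8.4 = 1.024.
Mean = β/(α−1) = 8.6/6.4 = 1.344.
Mean > mode: the posterior has a right tail.

σ²_MAP = 1.024, E[σ²|data] = 1.344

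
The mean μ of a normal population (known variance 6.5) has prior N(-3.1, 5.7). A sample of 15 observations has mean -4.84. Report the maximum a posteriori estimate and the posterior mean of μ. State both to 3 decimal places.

MAP = -4.717, posterior mean = -4.717

Posterior for μ is Normal. Precision-weighted mean: (1/5.7·-3.1 + 15/6.5·-4.84) / (1/5.7 + 15/6.5) = -4.717.
A Normal posterior is symmetric, so mode = mean.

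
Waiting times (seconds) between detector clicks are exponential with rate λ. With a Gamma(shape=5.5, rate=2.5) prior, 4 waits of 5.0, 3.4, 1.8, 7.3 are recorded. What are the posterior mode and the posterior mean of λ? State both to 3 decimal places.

Σ times = 17.5. Posterior: Gamma(shape = 5.5+4 = 9.5, rate = 2.5+17.5 = 20.0).
Mode = (α−1)/β = 8.5/20.0 = 0.425.
Mean = α/β = 9.5/20.0 = 0.475.
Mean > mode: the posterior has a right tail.

MAP = 0.425, posterior mean = 0.475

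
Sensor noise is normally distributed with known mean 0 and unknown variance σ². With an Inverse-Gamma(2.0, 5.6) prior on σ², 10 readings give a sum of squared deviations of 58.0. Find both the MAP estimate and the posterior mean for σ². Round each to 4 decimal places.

Posterior: Inverse-Gamma(shape = 2.0+10/2 = 7.0, scale = 5.6+58.0/2 = 34.6).
Mode = β/(α+1) = 34.6/8.0 = 4.3250.
Mean = β/(α−1) = 34.6/6.0 = 5.7667.

MAP = 4.3250; posterior mean = 5.7667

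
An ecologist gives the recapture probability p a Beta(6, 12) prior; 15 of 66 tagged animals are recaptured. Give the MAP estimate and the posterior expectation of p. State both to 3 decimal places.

MAP = 0.244, posterior mean = 0.250

Posterior: Beta(6+15, 12+51) = Beta(21, 63).
Mode = (21−1)/(21+63−2) = 20/82 = 0.244.
Mean = 21/(21+63) = 21/84 = 0.250.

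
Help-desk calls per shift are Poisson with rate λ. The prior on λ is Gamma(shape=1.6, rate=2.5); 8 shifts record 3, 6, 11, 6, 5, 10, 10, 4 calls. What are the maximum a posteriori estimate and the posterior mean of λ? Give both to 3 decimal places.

Σ counts = 55. Posterior: Gamma(shape = 1.6+55 = 56.6, rate = 2.5+8 = 10.5).
Mode = (α−1)/β = 55.6/10.5 = 5.295.
Mean = α/β = 56.6/10.5 = 5.390.
The posterior is right-skewed, so the mean exceeds the mode.

λ_MAP = 5.295, E[λ|data] = 5.390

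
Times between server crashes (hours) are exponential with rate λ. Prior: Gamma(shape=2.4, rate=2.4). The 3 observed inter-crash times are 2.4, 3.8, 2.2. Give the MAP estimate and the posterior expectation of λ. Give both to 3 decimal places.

MAP = 0.407; posterior mean = 0.500

Σ times = 8.4. Posterior: Gamma(shape = 2.4+3 = 5.4, rate = 2.4+8.4 = 10.8).
Mode = (α−1)/β = 4.4/10.8 = 0.407.
Mean = α/β = 5.4/10.8 = 0.500.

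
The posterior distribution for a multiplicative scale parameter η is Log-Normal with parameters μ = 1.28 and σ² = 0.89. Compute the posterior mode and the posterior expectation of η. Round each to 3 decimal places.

Mode = exp(μ − σ²) = exp(0.39) = 1.477.
Mean = exp(μ + σ²/2) = exp(1.725) = 5.613.
Right-skewed posterior ⇒ mode < mean.

posterior mode = 1.477, posterior expectation = 5.613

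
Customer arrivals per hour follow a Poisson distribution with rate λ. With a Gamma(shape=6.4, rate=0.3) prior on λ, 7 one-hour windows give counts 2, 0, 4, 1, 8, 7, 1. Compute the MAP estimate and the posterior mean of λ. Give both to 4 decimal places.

λ_MAP = 3.8904, E[λ|data] = 4.0274

Σ counts = 23. Posterior: Gamma(shape = 6.4+23 = 29.4, rate = 0.3+7 = 7.3).
Mode = (α−1)/β = 28.4/7.3 = 3.8904.
Mean = α/β = 29.4/7.3 = 4.0274.
The posterior is right-skewed, so the mean exceeds the mode.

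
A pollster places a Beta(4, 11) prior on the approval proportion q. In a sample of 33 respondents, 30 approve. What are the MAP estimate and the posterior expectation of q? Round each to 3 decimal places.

Posterior: Beta(4+30, 11+3) = Beta(34, 14).
Mode = (34−1)/(34+14−2) = 33/46 = 0.717.
Mean = 34/(34+14) = 34/48 = 0.708.

MAP = 0.717, posterior mean = 0.708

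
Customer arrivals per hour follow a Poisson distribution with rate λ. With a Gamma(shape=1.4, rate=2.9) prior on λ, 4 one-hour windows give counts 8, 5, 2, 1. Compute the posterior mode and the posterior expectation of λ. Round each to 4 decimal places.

MAP = 2.3768; posterior mean = 2.5217

Σ counts = 16. Posterior: Gamma(shape = 1.4+16 = 17.4, rate = 2.9+4 = 6.9).
Mode = (α−1)/β = 16.4/6.9 = 2.3768.
Mean = α/β = 17.4/6.9 = 2.5217.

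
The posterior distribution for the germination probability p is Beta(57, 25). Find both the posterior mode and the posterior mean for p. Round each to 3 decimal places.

Mode = (57−1)/(57+25−2) = 56/80 = 0.700.
Mean = 57/(57+25) = 57/82 = 0.695.
The posterior is left-skewed, so the mode exceeds the mean.

MAP: 0.700. Posterior mean: 0.695.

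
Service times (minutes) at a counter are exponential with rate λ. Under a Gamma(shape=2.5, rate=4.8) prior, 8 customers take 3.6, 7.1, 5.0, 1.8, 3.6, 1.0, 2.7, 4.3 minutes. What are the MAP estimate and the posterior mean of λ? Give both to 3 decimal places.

MAP = 0.280; posterior mean = 0.310

Σ times = 29.1. Posterior: Gamma(shape = 2.5+8 = 10.5, rate = 4.8+29.1 = 33.9).
Mode = (α−1)/β = 9.5/33.9 = 0.280.
Mean = α/β = 10.5/33.9 = 0.310.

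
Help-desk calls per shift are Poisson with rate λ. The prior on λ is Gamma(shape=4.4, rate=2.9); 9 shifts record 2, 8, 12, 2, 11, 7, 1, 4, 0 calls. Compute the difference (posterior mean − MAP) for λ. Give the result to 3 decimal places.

Σ counts = 47. Posterior: Gamma(shape = 4.4+47 = 51.4, rate = 2.9+9 = 11.9).
Mode = (α−1)/β = 50.4/11.9 = 4.235.
Mean = α/β = 51.4/11.9 = 4.319.
Difference = 4.319 − 4.235 = 0.084.
The posterior is right-skewed, so the mean exceeds the mode.

0.084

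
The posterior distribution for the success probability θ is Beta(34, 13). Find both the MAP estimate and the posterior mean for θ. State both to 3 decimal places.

Mode = (34−1)/(34+13−2) = 33/45 = 0.733.
Mean = 34/(34+13) = 34/47 = 0.723.

MAP estimate = 0.733, posterior mean = 0.723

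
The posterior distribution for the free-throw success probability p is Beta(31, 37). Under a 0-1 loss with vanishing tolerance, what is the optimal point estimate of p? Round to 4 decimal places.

0.4545

Mode = (31−1)/(31+37−2) = 30/66 = 0.4545.
Mean = 31/(31+37) = 31/68 = 0.4559.
This is the posterior mode — the MAP estimate.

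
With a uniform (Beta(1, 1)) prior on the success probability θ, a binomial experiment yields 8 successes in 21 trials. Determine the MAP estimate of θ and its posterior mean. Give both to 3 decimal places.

MAP: 0.381. Posterior mean: 0.391.

Posterior: Beta(1+8, 1+13) = Beta(9, 14).
Mode = (9−1)/(9+14−2) = 8/21 = 0.381.
With a flat prior the MAP equals the MLE, 8/21.
Mean = 9/(9+14) = 9/23 = 0.391.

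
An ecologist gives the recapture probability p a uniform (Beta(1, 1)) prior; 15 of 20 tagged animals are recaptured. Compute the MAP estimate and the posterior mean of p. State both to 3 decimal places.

Posterior: Beta(1+15, 1+5) = Beta(16, 6).
Mode = (16−1)/(16+6−2) = 15/20 = 0.750.
Mean = 16/(16+6) = 16/22 = 0.727.

p_MAP = 0.750, E[p|data] = 0.727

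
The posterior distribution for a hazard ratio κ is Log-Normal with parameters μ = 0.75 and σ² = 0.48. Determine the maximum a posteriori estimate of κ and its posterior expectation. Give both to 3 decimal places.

Mode = exp(μ − σ²) = exp(0.27) = 1.310.
Mean = exp(μ + σ²/2) = exp(0.990) = 2.691.

κ_MAP = 1.310, E[κ|data] = 2.691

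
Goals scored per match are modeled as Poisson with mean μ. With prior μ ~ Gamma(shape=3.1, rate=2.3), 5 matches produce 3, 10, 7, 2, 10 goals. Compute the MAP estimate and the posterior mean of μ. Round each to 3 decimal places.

MAP estimate = 4.671, posterior mean = 4.808

Σ counts = 32. Posterior: Gamma(shape = 3.1+32 = 35.1, rate = 2.3+5 = 7.3).
Mode = (α−1)/β = 34.1/7.3 = 4.671.
Mean = α/β = 35.1/7.3 = 4.808.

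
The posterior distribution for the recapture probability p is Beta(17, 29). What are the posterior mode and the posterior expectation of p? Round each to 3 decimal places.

MAP = 0.364, posterior mean = 0.370

Mode = (17−1)/(17+29−2) = 16/44 = 0.364.
Mean = 17/(17+29) = 17/46 = 0.370.
Right-skewed posterior ⇒ mode < mean.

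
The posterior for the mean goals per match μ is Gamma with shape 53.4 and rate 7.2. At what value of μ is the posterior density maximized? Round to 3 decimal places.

Mode = (α−1)/β = 52.4/7.2 = 7.278.
Mean = α/β = 53.4/7.2 = 7.417.
This is the posterior mode — the MAP estimate.

7.278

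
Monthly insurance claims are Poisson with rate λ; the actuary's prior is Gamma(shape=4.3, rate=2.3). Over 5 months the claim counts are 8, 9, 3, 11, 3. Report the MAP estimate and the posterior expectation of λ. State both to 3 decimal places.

MAP estimate = 5.110, posterior expectation = 5.247

Σ counts = 34. Posterior: Gamma(shape = 4.3+34 = 38.3, rate = 2.3+5 = 7.3).
Mode = (α−1)/β = 37.3/7.3 = 5.110.
Mean = α/β = 38.3/7.3 = 5.247.
Right-skewed posterior ⇒ mode < mean.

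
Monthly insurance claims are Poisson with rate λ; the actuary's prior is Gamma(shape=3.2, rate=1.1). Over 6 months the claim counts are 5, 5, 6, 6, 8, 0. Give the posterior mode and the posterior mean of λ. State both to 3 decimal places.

posterior mode = 4.535, posterior mean = 4.676

Σ counts = 30. Posterior: Gamma(shape = 3.2+30 = 33.2, rate = 1.1+6 = 7.1).
Mode = (α−1)/β = 32.2/7.1 = 4.535.
Mean = α/β = 33.2/7.1 = 4.676.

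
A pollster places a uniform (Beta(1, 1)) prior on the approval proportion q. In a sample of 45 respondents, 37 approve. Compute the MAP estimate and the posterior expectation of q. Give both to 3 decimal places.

Posterior: Beta(1+37, 1+8) = Beta(38, 9).
Mode = (38−1)/(38+9−2) = 37/45 = 0.822.
With a flat prior the MAP equals the MLE, 37/45.
Mean = 38/(38+9) = 38/47 = 0.809.

q_MAP = 0.822, E[q|data] = 0.809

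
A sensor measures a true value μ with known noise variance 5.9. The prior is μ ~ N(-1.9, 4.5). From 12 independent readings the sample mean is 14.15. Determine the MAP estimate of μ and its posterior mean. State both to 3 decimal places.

MAP = 12.569, posterior mean = 12.569

Posterior for μ is Normal. Precision-weighted mean: (1/4.5·-1.9 + 12/5.9·14.15) / (1/4.5 + 12/5.9) = 12.569.
A Normal posterior is symmetric, so mode = mean.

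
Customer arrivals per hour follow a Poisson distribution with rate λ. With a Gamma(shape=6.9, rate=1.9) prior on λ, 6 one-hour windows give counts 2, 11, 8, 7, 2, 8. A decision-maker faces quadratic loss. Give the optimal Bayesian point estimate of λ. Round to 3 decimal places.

Σ counts = 38. Posterior: Gamma(shape = 6.9+38 = 44.9, rate = 1.9+6 = 7.9).
Mode = (α−1)/β = 43.9/7.9 = 5.557.
Mean = α/β = 44.9/7.9 = 5.684.
Quadratic loss ⇒ the optimal estimator is the posterior mean.

5.684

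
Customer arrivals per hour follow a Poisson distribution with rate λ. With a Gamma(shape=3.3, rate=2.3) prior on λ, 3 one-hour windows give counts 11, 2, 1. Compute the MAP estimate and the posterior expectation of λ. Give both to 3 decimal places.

Σ counts = 14. Posterior: Gamma(shape = 3.3+14 = 17.3, rate = 2.3+3 = 5.3).
Mode = (α−1)/β = 16.3/5.3 = 3.075.
Mean = α/β = 17.3/5.3 = 3.264.
Right-skewed posterior ⇒ mode < mean.

MAP = 3.075; posterior mean = 3.264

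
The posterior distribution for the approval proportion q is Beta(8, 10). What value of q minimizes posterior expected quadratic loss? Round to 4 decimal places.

0.4444

Mode = (8−1)/(8+10−2) = 7/16 = 0.4375.
Mean = 8/(8+10) = 8/18 = 0.4444.
Quadratic loss ⇒ the optimal estimator is the posterior mean.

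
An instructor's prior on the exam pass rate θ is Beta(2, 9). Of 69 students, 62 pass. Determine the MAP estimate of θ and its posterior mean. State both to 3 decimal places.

MAP = 0.808, posterior mean = 0.800

Posterior: Beta(2+62, 9+7) = Beta(64, 16).
Mode = (64−1)/(64+16−2) = 63/78 = 0.808.
Mean = 64/(64+16) = 64/80 = 0.800.
Left-skewed posterior ⇒ mean < mode.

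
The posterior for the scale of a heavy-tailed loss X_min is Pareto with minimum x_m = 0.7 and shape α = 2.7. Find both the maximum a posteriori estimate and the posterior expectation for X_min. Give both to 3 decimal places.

MAP = 0.700, posterior mean = 1.112

The Pareto density is strictly decreasing on [x_m, ∞), so the mode is x_m = 0.700.
Mean = α·x_m/(α−1) = 2.7·0.7/1.7 = 1.112.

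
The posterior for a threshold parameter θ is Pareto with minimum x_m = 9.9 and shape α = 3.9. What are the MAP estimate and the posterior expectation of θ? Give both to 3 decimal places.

MAP = 9.900, posterior mean = 13.314

The Pareto density is strictly decreasing on [x_m, ∞), so the mode is x_m = 9.900.
Mean = α·x_m/(α−1) = 3.9·9.9/2.9 = 13.314.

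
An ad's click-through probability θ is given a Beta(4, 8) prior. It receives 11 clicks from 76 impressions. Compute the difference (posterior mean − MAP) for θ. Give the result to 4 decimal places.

Posterior: Beta(4+11, 8+65) = Beta(15, 73).
Mode = (15−1)/(15+73−2) = 14/86 = 0.1628.
Mean = 15/(15+73) = 15/88 = 0.1705.
Difference = 0.1705 − 0.1628 = 0.0077.
Mean > mode: the posterior has a right tail.

0.0077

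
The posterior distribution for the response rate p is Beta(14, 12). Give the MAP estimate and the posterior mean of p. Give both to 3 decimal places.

p_MAP = 0.542, E[p|data] = 0.538

Mode = (14−1)/(14+12−2) = 13/24 = 0.542.
Mean = 14/(14+12) = 14/26 = 0.538.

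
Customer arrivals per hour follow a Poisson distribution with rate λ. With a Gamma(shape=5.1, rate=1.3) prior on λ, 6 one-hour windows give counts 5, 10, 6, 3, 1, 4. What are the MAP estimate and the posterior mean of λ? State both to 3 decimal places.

MAP = 4.534; posterior mean = 4.671

Σ counts = 29. Posterior: Gamma(shape = 5.1+29 = 34.1, rate = 1.3+6 = 7.3).
Mode = (α−1)/β = 33.1/7.3 = 4.534.
Mean = α/β = 34.1/7.3 = 4.671.
The posterior is right-skewed, so the mean exceeds the mode.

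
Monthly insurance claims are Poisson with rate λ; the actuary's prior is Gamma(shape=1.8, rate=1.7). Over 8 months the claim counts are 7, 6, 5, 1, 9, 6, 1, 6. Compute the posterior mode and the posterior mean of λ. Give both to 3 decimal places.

λ_MAP = 4.309, E[λ|data] = 4.412

Σ counts = 41. Posterior: Gamma(shape = 1.8+41 = 42.8, rate = 1.7+8 = 9.7).
Mode = (α−1)/β = 41.8/9.7 = 4.309.
Mean = α/β = 42.8/9.7 = 4.412.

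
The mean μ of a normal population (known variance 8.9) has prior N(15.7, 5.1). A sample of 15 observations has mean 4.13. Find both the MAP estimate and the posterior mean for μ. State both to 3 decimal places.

MAP: 5.336. Posterior mean: 5.336.

Posterior for μ is Normal. Precision-weighted mean: (1/5.1·15.7 + 15/8.9·4.13) / (1/5.1 + 15/8.9) = 5.336.
A Normal posterior is symmetric, so mode = mean.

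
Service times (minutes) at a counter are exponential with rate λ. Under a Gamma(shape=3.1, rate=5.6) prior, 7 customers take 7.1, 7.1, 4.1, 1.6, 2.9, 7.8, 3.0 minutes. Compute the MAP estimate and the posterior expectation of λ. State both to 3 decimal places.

MAP: 0.232. Posterior mean: 0.258.

Σ times = 33.6. Posterior: Gamma(shape = 3.1+7 = 10.1, rate = 5.6+33.6 = 39.2).
Mode = (α−1)/β = 9.1/39.2 = 0.232.
Mean = α/β = 10.1/39.2 = 0.258.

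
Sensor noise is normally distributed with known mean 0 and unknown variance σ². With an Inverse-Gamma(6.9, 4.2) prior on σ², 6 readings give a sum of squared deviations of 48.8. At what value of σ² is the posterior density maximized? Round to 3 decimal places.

2.624

Posterior: Inverse-Gamma(shape = 6.9+6/2 = 9.9, scale = 4.2+48.8/2 = 28.6).
Mode = β/(α+1) = 28.6/10.9 = 2.624.
Mean = β/(α−1) = 28.6/8.9 = 3.213.
This is the posterior mode — the MAP estimate.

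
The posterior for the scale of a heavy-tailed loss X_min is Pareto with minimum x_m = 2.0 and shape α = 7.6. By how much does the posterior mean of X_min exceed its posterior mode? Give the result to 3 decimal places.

The Pareto density is strictly decreasing on [x_m, ∞), so the mode is x_m = 2.000.
Mean = α·x_m/(α−1) = 7.6·2.0/6.6 = 2.303.
Difference = 2.303 − 2.000 = 0.303.
The mean is pulled above the mode by the posterior's right skew.

0.303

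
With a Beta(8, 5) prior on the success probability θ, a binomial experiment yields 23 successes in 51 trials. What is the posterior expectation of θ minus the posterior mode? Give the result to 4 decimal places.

Posterior: Beta(8+23, 5+28) = Beta(31, 33).
Mode = (31−1)/(31+33−2) = 30/62 = 0.4839.
Mean = 31/(31+33) = 31/64 = 0.4844.
Difference = 0.4844 − 0.4839 = 0.0005.

0.0005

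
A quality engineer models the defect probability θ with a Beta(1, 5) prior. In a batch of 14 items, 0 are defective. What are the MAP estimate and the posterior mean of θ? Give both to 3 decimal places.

Posterior: Beta(1+0, 5+14) = Beta(1, 19).
Since α = 1 ≤ 1 and β > 1, the Beta density is monotone decreasing on [0,1]; the mode is at 0.
Mean = 1/(1+19) = 0.050.

MAP = 0.000, posterior mean = 0.050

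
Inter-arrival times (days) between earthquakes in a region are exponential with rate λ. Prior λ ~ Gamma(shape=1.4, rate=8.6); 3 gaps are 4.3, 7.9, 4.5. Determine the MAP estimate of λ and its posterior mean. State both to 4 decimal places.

λ_MAP = 0.1344, E[λ|data] = 0.1739

Σ times = 16.7. Posterior: Gamma(shape = 1.4+3 = 4.4, rate = 8.6+16.7 = 25.3).
Mode = (α−1)/β = 3.4/25.3 = 0.1344.
Mean = α/β = 4.4/25.3 = 0.1739.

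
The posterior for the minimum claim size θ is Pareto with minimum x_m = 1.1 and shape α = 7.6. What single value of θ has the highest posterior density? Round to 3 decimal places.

The Pareto density is strictly decreasing on [x_m, ∞), so the mode is x_m = 1.100.
Mean = α·x_m/(α−1) = 7.6·1.1/6.6 = 1.267.
This is the posterior mode — the MAP estimate.

1.100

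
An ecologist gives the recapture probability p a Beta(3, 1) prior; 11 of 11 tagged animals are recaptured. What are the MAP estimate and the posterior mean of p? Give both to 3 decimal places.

Posterior: Beta(3+11, 1+0) = Beta(14, 1).
Since β = 1 ≤ 1 and α > 1, the Beta density is monotone increasing on [0,1]; the mode is at 1.
Mean = 14/(14+1) = 0.933.

MAP = 1.000, posterior mean = 0.933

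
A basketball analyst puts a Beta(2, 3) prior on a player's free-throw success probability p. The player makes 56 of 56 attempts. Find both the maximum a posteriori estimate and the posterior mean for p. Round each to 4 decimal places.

maximum a posteriori estimate = 0.9661, posterior mean = 0.9508

Posterior: Beta(2+56, 3+0) = Beta(58, 3).
Mode = (58−1)/(58+3−2) = 57/59 = 0.9661.
Mean = 58/(58+3) = 58/61 = 0.9508.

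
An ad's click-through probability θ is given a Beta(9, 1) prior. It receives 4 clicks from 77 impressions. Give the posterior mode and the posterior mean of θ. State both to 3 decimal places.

MAP = 0.141, posterior mean = 0.149

Posterior: Beta(9+4, 1+73) = Beta(13, 74).
Mode = (13−1)/(13+74−2) = 12/85 = 0.141.
Mean = 13/(13+74) = 13/87 = 0.149.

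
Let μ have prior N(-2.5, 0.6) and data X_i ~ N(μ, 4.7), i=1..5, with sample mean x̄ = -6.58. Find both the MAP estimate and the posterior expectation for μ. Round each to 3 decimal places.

μ_MAP = -4.090, E[μ|data] = -4.090

Posterior for μ is Normal. Precision-weighted mean: (1/0.6·-2.5 + 5/4.7·-6.58) / (1/0.6 + 5/4.7) = -4.090.
A Normal posterior is symmetric, so mode = mean.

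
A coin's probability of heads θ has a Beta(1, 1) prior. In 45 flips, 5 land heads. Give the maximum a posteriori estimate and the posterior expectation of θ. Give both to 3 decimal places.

Posterior: Beta(1+5, 1+40) = Beta(6, 41).
Mode = (6−1)/(6+41−2) = 5/45 = 0.111.
With a flat prior the MAP equals the MLE, 5/45.
Mean = 6/(6+41) = 6/47 = 0.128.
The posterior is right-skewed, so the mean exceeds the mode.

MAP = 0.111, posterior mean = 0.128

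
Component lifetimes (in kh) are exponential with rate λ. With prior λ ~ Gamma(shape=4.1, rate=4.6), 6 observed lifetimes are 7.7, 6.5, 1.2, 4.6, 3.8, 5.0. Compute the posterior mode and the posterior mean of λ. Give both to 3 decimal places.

MAP = 0.272; posterior mean = 0.302

Σ times = 28.8. Posterior: Gamma(shape = 4.1+6 = 10.1, rate = 4.6+28.8 = 33.4).
Mode = (α−1)/β = 9.1/33.4 = 0.272.
Mean = α/β = 10.1/33.4 = 0.302.
Right-skewed posterior ⇒ mode < mean.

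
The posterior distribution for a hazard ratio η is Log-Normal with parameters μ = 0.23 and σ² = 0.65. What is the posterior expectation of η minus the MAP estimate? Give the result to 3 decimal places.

1.085

Mode = exp(μ − σ²) = exp(-0.42) = 0.657.
Mean = exp(μ + σ²/2) = exp(0.555) = 1.742.
Difference = 1.742 − 0.657 = 1.085.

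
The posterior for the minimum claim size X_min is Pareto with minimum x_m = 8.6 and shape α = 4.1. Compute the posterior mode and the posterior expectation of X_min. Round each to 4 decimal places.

MAP: 8.6000. Posterior mean: 11.3742.

The Pareto density is strictly decreasing on [x_m, ∞), so the mode is x_m = 8.6000.
Mean = α·x_m/(α−1) = 4.1·8.6/3.1 = 11.3742.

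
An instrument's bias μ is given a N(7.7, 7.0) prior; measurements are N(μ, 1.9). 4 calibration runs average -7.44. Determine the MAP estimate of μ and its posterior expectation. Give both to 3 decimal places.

μ_MAP = -6.478, E[μ|data] = -6.478

Posterior for μ is Normal. Precision-weighted mean: (1/7.0·7.7 + 4/1.9·-7.44) / (1/7.0 + 4/1.9) = -6.478.
A Normal posterior is symmetric, so mode = mean.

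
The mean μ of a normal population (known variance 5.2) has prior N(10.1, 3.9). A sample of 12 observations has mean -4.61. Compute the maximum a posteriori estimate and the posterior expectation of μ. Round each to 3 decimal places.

MAP = -3.139; posterior mean = -3.139

Posterior for μ is Normal. Precision-weighted mean: (1/3.9·10.1 + 12/5.2·-4.61) / (1/3.9 + 12/5.2) = -3.139.
A Normal posterior is symmetric, so mode = mean.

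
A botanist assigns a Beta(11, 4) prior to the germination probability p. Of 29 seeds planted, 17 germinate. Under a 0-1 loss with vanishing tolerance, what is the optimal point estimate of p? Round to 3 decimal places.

0.643

Posterior: Beta(11+17, 4+12) = Beta(28, 16).
Mode = (28−1)/(28+16−2) = 27/42 = 0.643.
Mean = 28/(28+16) = 28/44 = 0.636.
This is the posterior mode — the MAP estimate.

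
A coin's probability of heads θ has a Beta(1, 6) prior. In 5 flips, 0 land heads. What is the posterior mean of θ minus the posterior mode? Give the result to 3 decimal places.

Posterior: Beta(1+0, 6+5) = Beta(1, 11).
Since α = 1 ≤ 1 and β > 1, the Beta density is monotone decreasing on [0,1]; the mode is at 0.
Mean = 1/(1+11) = 0.083.
Difference = 0.083 − 0.000 = 0.083.

0.083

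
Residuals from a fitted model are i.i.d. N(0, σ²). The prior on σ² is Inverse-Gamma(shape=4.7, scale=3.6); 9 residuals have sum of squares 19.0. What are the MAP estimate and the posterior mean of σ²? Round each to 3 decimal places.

Posterior: Inverse-Gamma(shape = 4.7+9/2 = 9.2, scale = 3.6+19.0/2 = 13.1).
Mode = β/(α+1) = 13.1/10.2 = 1.284.
Mean = β/(α−1) = 13.1/8.2 = 1.598.
The posterior is right-skewed, so the mean exceeds the mode.

MAP = 1.284, posterior mean = 1.598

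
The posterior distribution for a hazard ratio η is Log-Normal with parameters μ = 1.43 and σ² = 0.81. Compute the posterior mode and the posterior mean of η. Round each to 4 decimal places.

η_MAP = 1.8589, E[η|data] = 6.2651

Mode = exp(μ − σ²) = exp(0.62) = 1.8589.
Mean = exp(μ + σ²/2) = exp(1.835) = 6.2651.
Mean > mode: the posterior has a right tail.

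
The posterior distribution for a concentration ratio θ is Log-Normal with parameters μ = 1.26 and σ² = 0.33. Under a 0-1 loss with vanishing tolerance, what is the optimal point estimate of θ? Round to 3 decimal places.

Mode = exp(μ − σ²) = exp(0.93) = 2.535.
Mean = exp(μ + σ²/2) = exp(1.425) = 4.158.
This is the posterior mode — the MAP estimate.

2.535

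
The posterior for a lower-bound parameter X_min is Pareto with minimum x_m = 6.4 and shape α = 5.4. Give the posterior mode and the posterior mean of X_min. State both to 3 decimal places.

The Pareto density is strictly decreasing on [x_m, ∞), so the mode is x_m = 6.400.
Mean = α·x_m/(α−1) = 5.4·6.4/4.4 = 7.855.
The mean is pulled above the mode by the posterior's right skew.

MAP: 6.400. Posterior mean: 7.855.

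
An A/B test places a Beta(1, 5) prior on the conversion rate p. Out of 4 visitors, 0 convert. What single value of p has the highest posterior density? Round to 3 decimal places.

0.000

Posterior: Beta(1+0, 5+4) = Beta(1, 9).
Since α = 1 ≤ 1 and β > 1, the Beta density is monotone decreasing on [0,1]; the mode is at 0.
Mean = 1/(1+9) = 0.100.
This is the posterior mode — the MAP estimate.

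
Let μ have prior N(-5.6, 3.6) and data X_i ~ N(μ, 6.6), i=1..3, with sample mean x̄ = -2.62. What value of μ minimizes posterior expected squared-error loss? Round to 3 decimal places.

-3.750

Posterior for μ is Normal. Precision-weighted mean: (1/3.6·-5.6 + 3/6.6·-2.62) / (1/3.6 + 3/6.6) = -3.750.
A Normal posterior is symmetric, so mode = mean.
Squared-error loss ⇒ the optimal estimator is the posterior mean.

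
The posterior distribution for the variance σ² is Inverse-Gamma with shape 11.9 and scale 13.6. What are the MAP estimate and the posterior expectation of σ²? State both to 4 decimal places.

Mode = β/(α+1) = 13.6/12.9 = 1.0543.
Mean = β/(α−1) = 13.6/10.9 = 1.2477.
Mean > mode: the posterior has a right tail.

MAP = 1.0543; posterior mean = 1.2477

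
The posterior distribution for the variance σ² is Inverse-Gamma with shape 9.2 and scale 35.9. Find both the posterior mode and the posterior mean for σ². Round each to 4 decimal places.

Mode = β/(α+1) = 35.9/10.2 = 3.5196.
Mean = β/(α−1) = 35.9/8.2 = 4.3780.
The mean is pulled above the mode by the posterior's right skew.

MAP: 3.5196. Posterior mean: 4.3780.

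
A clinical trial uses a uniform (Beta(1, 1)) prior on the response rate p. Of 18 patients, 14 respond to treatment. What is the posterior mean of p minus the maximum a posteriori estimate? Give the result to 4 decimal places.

-0.0278

Posterior: Beta(1+14, 1+4) = Beta(15, 5).
Mode = (15−1)/(15+5−2) = 14/18 = 0.7778.
With a flat prior the MAP equals the MLE, 14/18.
Mean = 15/(15+5) = 15/20 = 0.7500.
Difference = 0.7500 − 0.7778 = -0.0278.
Left-skewed posterior ⇒ mean < mode.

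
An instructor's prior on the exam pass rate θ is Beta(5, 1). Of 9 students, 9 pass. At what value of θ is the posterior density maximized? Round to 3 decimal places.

1.000

Posterior: Beta(5+9, 1+0) = Beta(14, 1).
Since β = 1 ≤ 1 and α > 1, the Beta density is monotone increasing on [0,1]; the mode is at 1.
Mean = 14/(14+1) = 0.933.
This is the posterior mode — the MAP estimate.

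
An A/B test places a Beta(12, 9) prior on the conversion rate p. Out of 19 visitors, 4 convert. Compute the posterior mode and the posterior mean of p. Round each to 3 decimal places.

Posterior: Beta(12+4, 9+15) = Beta(16, 24).
Mode = (16−1)/(16+24−2) = 15/38 = 0.395.
Mean = 16/(16+24) = 16/40 = 0.400.
The mean is pulled above the mode by the posterior's right skew.

p_MAP = 0.395, E[p|data] = 0.400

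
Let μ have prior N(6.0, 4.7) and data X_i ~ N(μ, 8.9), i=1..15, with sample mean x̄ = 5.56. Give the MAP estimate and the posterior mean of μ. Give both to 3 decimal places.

MAP = 5.609, posterior mean = 5.609

Posterior for μ is Normal. Precision-weighted mean: (1/4.7·6.0 + 15/8.9·5.56) / (1/4.7 + 15/8.9) = 5.609.
A Normal posterior is symmetric, so mode = mean.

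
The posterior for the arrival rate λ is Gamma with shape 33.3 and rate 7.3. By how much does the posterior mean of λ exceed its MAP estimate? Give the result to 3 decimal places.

Mode = (α−1)/β = 32.3/7.3 = 4.425.
Mean = α/β = 33.3/7.3 = 4.562.
Difference = 4.562 − 4.425 = 0.137.

0.137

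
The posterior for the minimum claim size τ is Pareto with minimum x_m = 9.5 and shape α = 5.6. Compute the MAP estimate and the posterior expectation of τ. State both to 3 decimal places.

The Pareto density is strictly decreasing on [x_m, ∞), so the mode is x_m = 9.500.
Mean = α·x_m/(α−1) = 5.6·9.5/4.6 = 11.565.

τ_MAP = 9.500, E[τ|data] = 11.565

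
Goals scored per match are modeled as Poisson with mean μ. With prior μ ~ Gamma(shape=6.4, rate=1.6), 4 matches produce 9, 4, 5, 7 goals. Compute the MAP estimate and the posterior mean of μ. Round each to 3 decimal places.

Σ counts = 25. Posterior: Gamma(shape = 6.4+25 = 31.4, rate = 1.6+4 = 5.6).
Mode = (α−1)/β = 30.4/5.6 = 5.429.
Mean = α/β = 31.4/5.6 = 5.607.
Mean > mode: the posterior has a right tail.

MAP = 5.429, posterior mean = 5.607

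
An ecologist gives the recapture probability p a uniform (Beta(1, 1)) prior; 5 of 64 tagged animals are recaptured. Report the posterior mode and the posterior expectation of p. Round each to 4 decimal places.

MAP = 0.0781; posterior mean = 0.0909

Posterior: Beta(1+5, 1+59) = Beta(6, 60).
Mode = (6−1)/(6+60−2) = 5/64 = 0.0781.
With a flat prior the MAP equals the MLE, 5/64.
Mean = 6/(6+60) = 6/66 = 0.0909.
Right-skewed posterior ⇒ mode < mean.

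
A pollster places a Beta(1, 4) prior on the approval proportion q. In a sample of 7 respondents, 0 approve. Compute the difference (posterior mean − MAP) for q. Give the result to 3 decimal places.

0.083

Posterior: Beta(1+0, 4+7) = Beta(1, 11).
Since α = 1 ≤ 1 and β > 1, the Beta density is monotone decreasing on [0,1]; the mode is at 0.
Mean = 1/(1+11) = 0.083.
Difference = 0.083 − 0.000 = 0.083.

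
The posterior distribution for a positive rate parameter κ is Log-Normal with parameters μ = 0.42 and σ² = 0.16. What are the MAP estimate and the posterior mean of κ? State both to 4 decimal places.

MAP = 1.2969; posterior mean = 1.6487

Mode = exp(μ − σ²) = exp(0.26) = 1.2969.
Mean = exp(μ + σ²/2) = exp(0.500) = 1.6487.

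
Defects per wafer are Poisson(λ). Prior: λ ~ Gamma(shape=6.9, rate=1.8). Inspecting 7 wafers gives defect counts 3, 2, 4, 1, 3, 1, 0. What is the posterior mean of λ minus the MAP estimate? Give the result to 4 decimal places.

Σ counts = 14. Posterior: Gamma(shape = 6.9+14 = 20.9, rate = 1.8+7 = 8.8).
Mode = (α−1)/β = 19.9/8.8 = 2.2614.
Mean = α/β = 20.9/8.8 = 2.3750.
Difference = 2.3750 − 2.2614 = 0.1136.
Right-skewed posterior ⇒ mode < mean.

0.1136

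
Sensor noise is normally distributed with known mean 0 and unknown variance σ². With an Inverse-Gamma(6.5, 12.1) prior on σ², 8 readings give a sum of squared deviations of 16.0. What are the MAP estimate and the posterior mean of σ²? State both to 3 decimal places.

Posterior: Inverse-Gamma(shape = 6.5+8/2 = 10.5, scale = 12.1+16.0/2 = 20.1).
Mode = β/(α+1) = 20.1/11.5 = 1.748.
Mean = β/(α−1) = 20.1/9.5 = 2.116.
The mean is pulled above the mode by the posterior's right skew.

MAP = 1.748; posterior mean = 2.116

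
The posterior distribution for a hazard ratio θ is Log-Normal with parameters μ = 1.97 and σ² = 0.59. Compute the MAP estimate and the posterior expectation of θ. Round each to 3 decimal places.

Mode = exp(μ − σ²) = exp(1.38) = 3.975.
Mean = exp(μ + σ²/2) = exp(2.265) = 9.631.

θ_MAP = 3.975, E[θ|data] = 9.631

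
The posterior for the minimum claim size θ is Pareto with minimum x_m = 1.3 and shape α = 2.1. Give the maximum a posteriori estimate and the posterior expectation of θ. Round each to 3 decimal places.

The Pareto density is strictly decreasing on [x_m, ∞), so the mode is x_m = 1.300.
Mean = α·x_m/(α−1) = 2.1·1.3/1.1 = 2.482.

maximum a posteriori estimate = 1.300, posterior expectation = 2.482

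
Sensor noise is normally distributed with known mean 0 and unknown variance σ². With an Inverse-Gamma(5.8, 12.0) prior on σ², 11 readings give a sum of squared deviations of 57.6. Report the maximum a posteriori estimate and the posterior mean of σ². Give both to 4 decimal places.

Posterior: Inverse-Gamma(shape = 5.8+11/2 = 11.3, scale = 12.0+57.6/2 = 40.8).
Mode = β/(α+1) = 40.8/12.3 = 3.3171.
Mean = β/(α−1) = 40.8/10.3 = 3.9612.

MAP = 3.3171; posterior mean = 3.9612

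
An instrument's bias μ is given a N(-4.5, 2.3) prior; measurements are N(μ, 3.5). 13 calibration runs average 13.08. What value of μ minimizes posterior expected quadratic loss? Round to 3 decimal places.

Posterior for μ is Normal. Precision-weighted mean: (1/2.3·-4.5 + 13/3.5·13.08) / (1/2.3 + 13/3.5) = 11.238.
A Normal posterior is symmetric, so mode = mean.
Quadratic loss ⇒ the optimal estimator is the posterior mean.

11.238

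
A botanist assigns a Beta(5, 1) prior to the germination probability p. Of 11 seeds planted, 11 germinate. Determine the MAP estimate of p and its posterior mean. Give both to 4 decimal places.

Posterior: Beta(5+11, 1+0) = Beta(16, 1).
Since β = 1 ≤ 1 and α > 1, the Beta density is monotone increasing on [0,1]; the mode is at 1.
Mean = 16/(16+1) = 0.9412.
The posterior is left-skewed, so the mode exceeds the mean.

MAP = 1.0000; posterior mean = 0.9412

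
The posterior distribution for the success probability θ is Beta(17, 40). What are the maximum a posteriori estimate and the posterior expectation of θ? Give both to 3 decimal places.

MAP = 0.291, posterior mean = 0.298

Mode = (17−1)/(17+40−2) = 16/55 = 0.291.
Mean = 17/(17+40) = 17/57 = 0.298.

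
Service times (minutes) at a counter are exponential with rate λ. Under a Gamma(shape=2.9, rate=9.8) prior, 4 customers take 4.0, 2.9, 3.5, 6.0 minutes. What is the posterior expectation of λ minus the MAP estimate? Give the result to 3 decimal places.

0.038

Σ times = 16.4. Posterior: Gamma(shape = 2.9+4 = 6.9, rate = 9.8+16.4 = 26.2).
Mode = (α−1)/β = 5.9/26.2 = 0.225.
Mean = α/β = 6.9/26.2 = 0.263.
Difference = 0.263 − 0.225 = 0.038.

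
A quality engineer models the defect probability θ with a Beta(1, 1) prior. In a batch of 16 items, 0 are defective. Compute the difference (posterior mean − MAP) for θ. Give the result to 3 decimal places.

0.056

Posterior: Beta(1+0, 1+16) = Beta(1, 17).
Since α = 1 ≤ 1 and β > 1, the Beta density is monotone decreasing on [0,1]; the mode is at 0.
Mean = 1/(1+17) = 0.056.
Difference = 0.056 − 0.000 = 0.056.
The mean is pulled above the mode by the posterior's right skew.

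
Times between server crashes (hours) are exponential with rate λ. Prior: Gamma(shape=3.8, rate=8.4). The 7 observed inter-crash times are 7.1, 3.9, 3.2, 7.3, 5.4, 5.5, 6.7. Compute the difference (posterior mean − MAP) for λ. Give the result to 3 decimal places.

Σ times = 39.1. Posterior: Gamma(shape = 3.8+7 = 10.8, rate = 8.4+39.1 = 47.5).
Mode = (α−1)/β = 9.8/47.5 = 0.206.
Mean = α/β = 10.8/47.5 = 0.227.
Difference = 0.227 − 0.206 = 0.021.
Right-skewed posterior ⇒ mode < mean.

0.021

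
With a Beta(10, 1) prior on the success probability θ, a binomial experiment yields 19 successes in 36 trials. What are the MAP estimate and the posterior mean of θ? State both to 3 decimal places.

θ_MAP = 0.622, E[θ|data] = 0.617

Posterior: Beta(10+19, 1+17) = Beta(29, 18).
Mode = (29−1)/(29+18−2) = 28/45 = 0.622.
Mean = 29/(29+18) = 29/47 = 0.617.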